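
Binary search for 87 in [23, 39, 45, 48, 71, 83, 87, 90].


Step 1: lo=0, hi=7, mid=3, val=48
Step 2: lo=4, hi=7, mid=5, val=83
Step 3: lo=6, hi=7, mid=6, val=87

Found at index 6


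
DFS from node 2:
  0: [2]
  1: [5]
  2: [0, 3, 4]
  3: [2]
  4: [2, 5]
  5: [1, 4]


Visit 2, push [4, 3, 0]
Visit 0, push []
Visit 3, push []
Visit 4, push [5]
Visit 5, push [1]
Visit 1, push []

DFS order: [2, 0, 3, 4, 5, 1]


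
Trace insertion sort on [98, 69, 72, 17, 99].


Initial: [98, 69, 72, 17, 99]
Insert 69: [69, 98, 72, 17, 99]
Insert 72: [69, 72, 98, 17, 99]
Insert 17: [17, 69, 72, 98, 99]
Insert 99: [17, 69, 72, 98, 99]

Sorted: [17, 69, 72, 98, 99]


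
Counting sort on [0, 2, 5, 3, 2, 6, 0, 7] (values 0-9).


Input: [0, 2, 5, 3, 2, 6, 0, 7]
Counts: [2, 0, 2, 1, 0, 1, 1, 1, 0, 0]

Sorted: [0, 0, 2, 2, 3, 5, 6, 7]


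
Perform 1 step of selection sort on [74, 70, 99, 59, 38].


Initial: [74, 70, 99, 59, 38]
Step 1: min=38 at 4
  Swap: [38, 70, 99, 59, 74]

After 1 step: [38, 70, 99, 59, 74]


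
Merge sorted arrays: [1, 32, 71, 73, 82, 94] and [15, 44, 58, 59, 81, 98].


Take 1 from A
Take 15 from B
Take 32 from A
Take 44 from B
Take 58 from B
Take 59 from B
Take 71 from A
Take 73 from A
Take 81 from B
Take 82 from A
Take 94 from A

Merged: [1, 15, 32, 44, 58, 59, 71, 73, 81, 82, 94, 98]


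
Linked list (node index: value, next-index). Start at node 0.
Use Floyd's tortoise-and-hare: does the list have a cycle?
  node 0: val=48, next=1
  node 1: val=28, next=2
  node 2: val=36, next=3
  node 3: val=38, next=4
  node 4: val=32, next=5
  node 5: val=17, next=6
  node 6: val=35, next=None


Floyd's tortoise (slow, +1) and hare (fast, +2):
  init: slow=0, fast=0
  step 1: slow=1, fast=2
  step 2: slow=2, fast=4
  step 3: slow=3, fast=6
  step 4: fast -> None, no cycle

Cycle: no


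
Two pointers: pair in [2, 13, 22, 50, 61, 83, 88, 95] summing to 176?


lo=0(2)+hi=7(95)=97
lo=1(13)+hi=7(95)=108
lo=2(22)+hi=7(95)=117
lo=3(50)+hi=7(95)=145
lo=4(61)+hi=7(95)=156
lo=5(83)+hi=7(95)=178
lo=5(83)+hi=6(88)=171

No pair found


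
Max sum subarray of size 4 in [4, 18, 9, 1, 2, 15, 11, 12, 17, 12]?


[0:4]: 32
[1:5]: 30
[2:6]: 27
[3:7]: 29
[4:8]: 40
[5:9]: 55
[6:10]: 52

Max: 55 at [5:9]


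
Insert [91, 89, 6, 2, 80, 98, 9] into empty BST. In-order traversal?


Insert 91: root
Insert 89: L from 91
Insert 6: L from 91 -> L from 89
Insert 2: L from 91 -> L from 89 -> L from 6
Insert 80: L from 91 -> L from 89 -> R from 6
Insert 98: R from 91
Insert 9: L from 91 -> L from 89 -> R from 6 -> L from 80

In-order: [2, 6, 9, 80, 89, 91, 98]


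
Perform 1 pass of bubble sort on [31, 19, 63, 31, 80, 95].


Initial: [31, 19, 63, 31, 80, 95]
Pass 1: [19, 31, 31, 63, 80, 95] (2 swaps)

After 1 pass: [19, 31, 31, 63, 80, 95]


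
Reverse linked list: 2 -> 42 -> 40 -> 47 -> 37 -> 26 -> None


Step 1: curr=2, set curr.next=prev(None) | reversed so far: 2
Step 2: curr=42, set curr.next=prev(2) | reversed so far: 42 -> 2
Step 3: curr=40, set curr.next=prev(42) | reversed so far: 40 -> 42 -> 2
Step 4: curr=47, set curr.next=prev(40) | reversed so far: 47 -> 40 -> 42 -> 2
Step 5: curr=37, set curr.next=prev(47) | reversed so far: 37 -> 47 -> 40 -> 42 -> 2
Step 6: curr=26, set curr.next=prev(37) | reversed so far: 26 -> 37 -> 47 -> 40 -> 42 -> 2

26 -> 37 -> 47 -> 40 -> 42 -> 2 -> None


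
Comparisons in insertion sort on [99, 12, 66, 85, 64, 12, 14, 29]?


Algorithm: insertion sort
Input: [99, 12, 66, 85, 64, 12, 14, 29]
Sorted: [12, 12, 14, 29, 64, 66, 85, 99]

24


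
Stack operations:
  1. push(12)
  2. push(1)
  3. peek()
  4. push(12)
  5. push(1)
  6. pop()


push(12) -> [12]
push(1) -> [12, 1]
peek()->1
push(12) -> [12, 1, 12]
push(1) -> [12, 1, 12, 1]
pop()->1, [12, 1, 12]

Final stack: [12, 1, 12]


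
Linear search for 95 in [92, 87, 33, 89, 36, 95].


i=0: 92!=95
i=1: 87!=95
i=2: 33!=95
i=3: 89!=95
i=4: 36!=95
i=5: 95==95 found!

Found at 5, 6 comps


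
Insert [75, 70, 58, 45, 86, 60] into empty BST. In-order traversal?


Insert 75: root
Insert 70: L from 75
Insert 58: L from 75 -> L from 70
Insert 45: L from 75 -> L from 70 -> L from 58
Insert 86: R from 75
Insert 60: L from 75 -> L from 70 -> R from 58

In-order: [45, 58, 60, 70, 75, 86]


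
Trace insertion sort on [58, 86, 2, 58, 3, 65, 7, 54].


Initial: [58, 86, 2, 58, 3, 65, 7, 54]
Insert 86: [58, 86, 2, 58, 3, 65, 7, 54]
Insert 2: [2, 58, 86, 58, 3, 65, 7, 54]
Insert 58: [2, 58, 58, 86, 3, 65, 7, 54]
Insert 3: [2, 3, 58, 58, 86, 65, 7, 54]
Insert 65: [2, 3, 58, 58, 65, 86, 7, 54]
Insert 7: [2, 3, 7, 58, 58, 65, 86, 54]
Insert 54: [2, 3, 7, 54, 58, 58, 65, 86]

Sorted: [2, 3, 7, 54, 58, 58, 65, 86]


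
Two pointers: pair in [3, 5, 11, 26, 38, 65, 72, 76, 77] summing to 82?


lo=0(3)+hi=8(77)=80
lo=1(5)+hi=8(77)=82

Yes: 5+77=82


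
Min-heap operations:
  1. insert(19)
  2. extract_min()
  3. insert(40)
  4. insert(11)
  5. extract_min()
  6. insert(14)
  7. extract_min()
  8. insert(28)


insert(19) -> [19]
extract_min()->19, []
insert(40) -> [40]
insert(11) -> [11, 40]
extract_min()->11, [40]
insert(14) -> [14, 40]
extract_min()->14, [40]
insert(28) -> [28, 40]

Final heap: [28, 40]


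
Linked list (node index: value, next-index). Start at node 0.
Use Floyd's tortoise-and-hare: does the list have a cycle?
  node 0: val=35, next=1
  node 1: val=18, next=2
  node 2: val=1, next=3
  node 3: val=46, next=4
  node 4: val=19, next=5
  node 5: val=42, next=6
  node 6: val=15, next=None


Floyd's tortoise (slow, +1) and hare (fast, +2):
  init: slow=0, fast=0
  step 1: slow=1, fast=2
  step 2: slow=2, fast=4
  step 3: slow=3, fast=6
  step 4: fast -> None, no cycle

Cycle: no


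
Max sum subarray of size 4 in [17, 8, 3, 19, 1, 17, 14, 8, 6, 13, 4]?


[0:4]: 47
[1:5]: 31
[2:6]: 40
[3:7]: 51
[4:8]: 40
[5:9]: 45
[6:10]: 41
[7:11]: 31

Max: 51 at [3:7]


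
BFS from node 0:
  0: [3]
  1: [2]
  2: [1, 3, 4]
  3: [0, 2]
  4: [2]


Visit 0, enqueue [3]
Visit 3, enqueue [2]
Visit 2, enqueue [1, 4]
Visit 1, enqueue []
Visit 4, enqueue []

BFS order: [0, 3, 2, 1, 4]


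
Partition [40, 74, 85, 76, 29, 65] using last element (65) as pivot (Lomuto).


Pivot: 65
  40 <= 65: advance i (no swap)
  29 <= 65: swap -> [40, 29, 85, 76, 74, 65]
Place pivot at 2: [40, 29, 65, 76, 74, 85]

Partitioned: [40, 29, 65, 76, 74, 85]


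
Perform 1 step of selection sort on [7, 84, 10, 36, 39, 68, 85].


Initial: [7, 84, 10, 36, 39, 68, 85]
Step 1: min=7 at 0
  Swap: [7, 84, 10, 36, 39, 68, 85]

After 1 step: [7, 84, 10, 36, 39, 68, 85]


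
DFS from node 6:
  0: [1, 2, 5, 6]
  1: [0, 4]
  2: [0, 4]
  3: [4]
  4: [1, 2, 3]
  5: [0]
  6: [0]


Visit 6, push [0]
Visit 0, push [5, 2, 1]
Visit 1, push [4]
Visit 4, push [3, 2]
Visit 2, push []
Visit 3, push []
Visit 5, push []

DFS order: [6, 0, 1, 4, 2, 3, 5]


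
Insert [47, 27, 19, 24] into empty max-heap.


Insert 47: [47]
Insert 27: [47, 27]
Insert 19: [47, 27, 19]
Insert 24: [47, 27, 19, 24]

Final heap: [47, 27, 19, 24]


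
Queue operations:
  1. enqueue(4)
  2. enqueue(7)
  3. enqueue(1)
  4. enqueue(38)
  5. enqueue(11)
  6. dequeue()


enqueue(4) -> [4]
enqueue(7) -> [4, 7]
enqueue(1) -> [4, 7, 1]
enqueue(38) -> [4, 7, 1, 38]
enqueue(11) -> [4, 7, 1, 38, 11]
dequeue()->4, [7, 1, 38, 11]

Final queue: [7, 1, 38, 11]


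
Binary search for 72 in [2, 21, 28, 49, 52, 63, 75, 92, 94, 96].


Step 1: lo=0, hi=9, mid=4, val=52
Step 2: lo=5, hi=9, mid=7, val=92
Step 3: lo=5, hi=6, mid=5, val=63
Step 4: lo=6, hi=6, mid=6, val=75

Not found


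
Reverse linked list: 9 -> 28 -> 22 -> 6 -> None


Step 1: curr=9, set curr.next=prev(None) | reversed so far: 9
Step 2: curr=28, set curr.next=prev(9) | reversed so far: 28 -> 9
Step 3: curr=22, set curr.next=prev(28) | reversed so far: 22 -> 28 -> 9
Step 4: curr=6, set curr.next=prev(22) | reversed so far: 6 -> 22 -> 28 -> 9

6 -> 22 -> 28 -> 9 -> None


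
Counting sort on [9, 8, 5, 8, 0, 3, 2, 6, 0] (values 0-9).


Input: [9, 8, 5, 8, 0, 3, 2, 6, 0]
Counts: [2, 0, 1, 1, 0, 1, 1, 0, 2, 1]

Sorted: [0, 0, 2, 3, 5, 6, 8, 8, 9]


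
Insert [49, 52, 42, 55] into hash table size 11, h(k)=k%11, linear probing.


Insert 49: h=5 -> slot 5
Insert 52: h=8 -> slot 8
Insert 42: h=9 -> slot 9
Insert 55: h=0 -> slot 0

Table: [55, None, None, None, None, 49, None, None, 52, 42, None]


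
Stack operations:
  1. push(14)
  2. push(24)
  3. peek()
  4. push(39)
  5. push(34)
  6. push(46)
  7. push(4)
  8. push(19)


push(14) -> [14]
push(24) -> [14, 24]
peek()->24
push(39) -> [14, 24, 39]
push(34) -> [14, 24, 39, 34]
push(46) -> [14, 24, 39, 34, 46]
push(4) -> [14, 24, 39, 34, 46, 4]
push(19) -> [14, 24, 39, 34, 46, 4, 19]

Final stack: [14, 24, 39, 34, 46, 4, 19]


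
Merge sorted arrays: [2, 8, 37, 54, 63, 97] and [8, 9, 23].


Take 2 from A
Take 8 from A
Take 8 from B
Take 9 from B
Take 23 from B

Merged: [2, 8, 8, 9, 23, 37, 54, 63, 97]


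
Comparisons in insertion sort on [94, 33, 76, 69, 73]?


Algorithm: insertion sort
Input: [94, 33, 76, 69, 73]
Sorted: [33, 69, 73, 76, 94]

9


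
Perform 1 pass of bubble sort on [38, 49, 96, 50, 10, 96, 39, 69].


Initial: [38, 49, 96, 50, 10, 96, 39, 69]
Pass 1: [38, 49, 50, 10, 96, 39, 69, 96] (4 swaps)

After 1 pass: [38, 49, 50, 10, 96, 39, 69, 96]


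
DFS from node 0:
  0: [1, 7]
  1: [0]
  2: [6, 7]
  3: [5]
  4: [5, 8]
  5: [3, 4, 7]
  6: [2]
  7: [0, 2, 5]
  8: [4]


Visit 0, push [7, 1]
Visit 1, push []
Visit 7, push [5, 2]
Visit 2, push [6]
Visit 6, push []
Visit 5, push [4, 3]
Visit 3, push []
Visit 4, push [8]
Visit 8, push []

DFS order: [0, 1, 7, 2, 6, 5, 3, 4, 8]


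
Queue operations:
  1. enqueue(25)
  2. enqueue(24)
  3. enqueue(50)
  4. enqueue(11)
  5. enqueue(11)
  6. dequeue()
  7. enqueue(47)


enqueue(25) -> [25]
enqueue(24) -> [25, 24]
enqueue(50) -> [25, 24, 50]
enqueue(11) -> [25, 24, 50, 11]
enqueue(11) -> [25, 24, 50, 11, 11]
dequeue()->25, [24, 50, 11, 11]
enqueue(47) -> [24, 50, 11, 11, 47]

Final queue: [24, 50, 11, 11, 47]


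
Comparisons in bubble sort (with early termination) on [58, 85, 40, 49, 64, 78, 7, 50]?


Algorithm: bubble sort (with early termination)
Input: [58, 85, 40, 49, 64, 78, 7, 50]
Sorted: [7, 40, 49, 50, 58, 64, 78, 85]

28


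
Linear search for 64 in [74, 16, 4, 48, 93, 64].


i=0: 74!=64
i=1: 16!=64
i=2: 4!=64
i=3: 48!=64
i=4: 93!=64
i=5: 64==64 found!

Found at 5, 6 comps


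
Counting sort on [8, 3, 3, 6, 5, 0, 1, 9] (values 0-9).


Input: [8, 3, 3, 6, 5, 0, 1, 9]
Counts: [1, 1, 0, 2, 0, 1, 1, 0, 1, 1]

Sorted: [0, 1, 3, 3, 5, 6, 8, 9]


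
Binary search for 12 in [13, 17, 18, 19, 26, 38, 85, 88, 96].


Step 1: lo=0, hi=8, mid=4, val=26
Step 2: lo=0, hi=3, mid=1, val=17
Step 3: lo=0, hi=0, mid=0, val=13

Not found


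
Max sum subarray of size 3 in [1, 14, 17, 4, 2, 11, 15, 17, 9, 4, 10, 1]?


[0:3]: 32
[1:4]: 35
[2:5]: 23
[3:6]: 17
[4:7]: 28
[5:8]: 43
[6:9]: 41
[7:10]: 30
[8:11]: 23
[9:12]: 15

Max: 43 at [5:8]


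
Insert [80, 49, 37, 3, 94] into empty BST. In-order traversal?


Insert 80: root
Insert 49: L from 80
Insert 37: L from 80 -> L from 49
Insert 3: L from 80 -> L from 49 -> L from 37
Insert 94: R from 80

In-order: [3, 37, 49, 80, 94]


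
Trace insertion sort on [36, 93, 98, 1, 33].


Initial: [36, 93, 98, 1, 33]
Insert 93: [36, 93, 98, 1, 33]
Insert 98: [36, 93, 98, 1, 33]
Insert 1: [1, 36, 93, 98, 33]
Insert 33: [1, 33, 36, 93, 98]

Sorted: [1, 33, 36, 93, 98]


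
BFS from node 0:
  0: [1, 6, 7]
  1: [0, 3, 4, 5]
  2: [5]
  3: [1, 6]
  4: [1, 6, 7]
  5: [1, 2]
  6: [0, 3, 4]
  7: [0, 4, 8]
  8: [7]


Visit 0, enqueue [1, 6, 7]
Visit 1, enqueue [3, 4, 5]
Visit 6, enqueue []
Visit 7, enqueue [8]
Visit 3, enqueue []
Visit 4, enqueue []
Visit 5, enqueue [2]
Visit 8, enqueue []
Visit 2, enqueue []

BFS order: [0, 1, 6, 7, 3, 4, 5, 8, 2]


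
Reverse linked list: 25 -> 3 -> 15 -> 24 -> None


Step 1: curr=25, set curr.next=prev(None) | reversed so far: 25
Step 2: curr=3, set curr.next=prev(25) | reversed so far: 3 -> 25
Step 3: curr=15, set curr.next=prev(3) | reversed so far: 15 -> 3 -> 25
Step 4: curr=24, set curr.next=prev(15) | reversed so far: 24 -> 15 -> 3 -> 25

24 -> 15 -> 3 -> 25 -> None


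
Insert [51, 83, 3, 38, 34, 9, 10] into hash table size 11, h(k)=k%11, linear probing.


Insert 51: h=7 -> slot 7
Insert 83: h=6 -> slot 6
Insert 3: h=3 -> slot 3
Insert 38: h=5 -> slot 5
Insert 34: h=1 -> slot 1
Insert 9: h=9 -> slot 9
Insert 10: h=10 -> slot 10

Table: [None, 34, None, 3, None, 38, 83, 51, None, 9, 10]


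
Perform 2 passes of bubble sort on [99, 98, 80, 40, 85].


Initial: [99, 98, 80, 40, 85]
Pass 1: [98, 80, 40, 85, 99] (4 swaps)
Pass 2: [80, 40, 85, 98, 99] (3 swaps)

After 2 passes: [80, 40, 85, 98, 99]


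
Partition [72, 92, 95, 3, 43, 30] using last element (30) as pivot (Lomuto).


Pivot: 30
  3 <= 30: swap -> [3, 92, 95, 72, 43, 30]
Place pivot at 1: [3, 30, 95, 72, 43, 92]

Partitioned: [3, 30, 95, 72, 43, 92]


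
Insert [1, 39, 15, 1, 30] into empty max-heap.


Insert 1: [1]
Insert 39: [39, 1]
Insert 15: [39, 1, 15]
Insert 1: [39, 1, 15, 1]
Insert 30: [39, 30, 15, 1, 1]

Final heap: [39, 30, 15, 1, 1]


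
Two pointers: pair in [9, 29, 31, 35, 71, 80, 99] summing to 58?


lo=0(9)+hi=6(99)=108
lo=0(9)+hi=5(80)=89
lo=0(9)+hi=4(71)=80
lo=0(9)+hi=3(35)=44
lo=1(29)+hi=3(35)=64
lo=1(29)+hi=2(31)=60

No pair found


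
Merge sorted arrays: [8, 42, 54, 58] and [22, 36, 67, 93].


Take 8 from A
Take 22 from B
Take 36 from B
Take 42 from A
Take 54 from A
Take 58 from A

Merged: [8, 22, 36, 42, 54, 58, 67, 93]


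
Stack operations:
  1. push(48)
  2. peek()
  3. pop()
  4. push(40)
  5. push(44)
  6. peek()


push(48) -> [48]
peek()->48
pop()->48, []
push(40) -> [40]
push(44) -> [40, 44]
peek()->44

Final stack: [40, 44]


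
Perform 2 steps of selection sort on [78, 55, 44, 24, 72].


Initial: [78, 55, 44, 24, 72]
Step 1: min=24 at 3
  Swap: [24, 55, 44, 78, 72]
Step 2: min=44 at 2
  Swap: [24, 44, 55, 78, 72]

After 2 steps: [24, 44, 55, 78, 72]


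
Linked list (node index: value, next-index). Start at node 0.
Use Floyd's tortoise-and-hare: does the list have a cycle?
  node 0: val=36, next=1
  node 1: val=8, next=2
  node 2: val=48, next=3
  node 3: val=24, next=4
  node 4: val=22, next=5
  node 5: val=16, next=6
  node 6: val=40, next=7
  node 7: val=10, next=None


Floyd's tortoise (slow, +1) and hare (fast, +2):
  init: slow=0, fast=0
  step 1: slow=1, fast=2
  step 2: slow=2, fast=4
  step 3: slow=3, fast=6
  step 4: fast 6->7->None, no cycle

Cycle: no


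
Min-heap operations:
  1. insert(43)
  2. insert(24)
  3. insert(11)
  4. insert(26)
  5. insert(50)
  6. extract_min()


insert(43) -> [43]
insert(24) -> [24, 43]
insert(11) -> [11, 43, 24]
insert(26) -> [11, 26, 24, 43]
insert(50) -> [11, 26, 24, 43, 50]
extract_min()->11, [24, 26, 50, 43]

Final heap: [24, 26, 50, 43]


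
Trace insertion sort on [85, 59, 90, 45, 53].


Initial: [85, 59, 90, 45, 53]
Insert 59: [59, 85, 90, 45, 53]
Insert 90: [59, 85, 90, 45, 53]
Insert 45: [45, 59, 85, 90, 53]
Insert 53: [45, 53, 59, 85, 90]

Sorted: [45, 53, 59, 85, 90]


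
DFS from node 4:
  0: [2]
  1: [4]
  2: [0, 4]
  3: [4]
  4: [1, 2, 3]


Visit 4, push [3, 2, 1]
Visit 1, push []
Visit 2, push [0]
Visit 0, push []
Visit 3, push []

DFS order: [4, 1, 2, 0, 3]


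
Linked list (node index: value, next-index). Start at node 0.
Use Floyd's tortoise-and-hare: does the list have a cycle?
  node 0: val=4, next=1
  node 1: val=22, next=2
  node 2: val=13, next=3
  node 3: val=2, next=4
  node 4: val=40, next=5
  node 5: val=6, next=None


Floyd's tortoise (slow, +1) and hare (fast, +2):
  init: slow=0, fast=0
  step 1: slow=1, fast=2
  step 2: slow=2, fast=4
  step 3: fast 4->5->None, no cycle

Cycle: no


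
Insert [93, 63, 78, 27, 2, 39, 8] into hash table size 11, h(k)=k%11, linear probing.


Insert 93: h=5 -> slot 5
Insert 63: h=8 -> slot 8
Insert 78: h=1 -> slot 1
Insert 27: h=5, 1 probes -> slot 6
Insert 2: h=2 -> slot 2
Insert 39: h=6, 1 probes -> slot 7
Insert 8: h=8, 1 probes -> slot 9

Table: [None, 78, 2, None, None, 93, 27, 39, 63, 8, None]


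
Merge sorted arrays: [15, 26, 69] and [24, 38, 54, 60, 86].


Take 15 from A
Take 24 from B
Take 26 from A
Take 38 from B
Take 54 from B
Take 60 from B
Take 69 from A

Merged: [15, 24, 26, 38, 54, 60, 69, 86]


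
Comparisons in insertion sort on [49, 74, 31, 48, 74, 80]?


Algorithm: insertion sort
Input: [49, 74, 31, 48, 74, 80]
Sorted: [31, 48, 49, 74, 74, 80]

8


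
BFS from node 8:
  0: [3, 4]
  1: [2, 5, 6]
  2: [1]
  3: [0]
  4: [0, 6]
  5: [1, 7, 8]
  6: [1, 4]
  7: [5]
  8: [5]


Visit 8, enqueue [5]
Visit 5, enqueue [1, 7]
Visit 1, enqueue [2, 6]
Visit 7, enqueue []
Visit 2, enqueue []
Visit 6, enqueue [4]
Visit 4, enqueue [0]
Visit 0, enqueue [3]
Visit 3, enqueue []

BFS order: [8, 5, 1, 7, 2, 6, 4, 0, 3]


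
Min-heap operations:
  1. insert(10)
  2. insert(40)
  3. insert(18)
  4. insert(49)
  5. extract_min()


insert(10) -> [10]
insert(40) -> [10, 40]
insert(18) -> [10, 40, 18]
insert(49) -> [10, 40, 18, 49]
extract_min()->10, [18, 40, 49]

Final heap: [18, 40, 49]


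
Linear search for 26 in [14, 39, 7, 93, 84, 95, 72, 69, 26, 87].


i=0: 14!=26
i=1: 39!=26
i=2: 7!=26
i=3: 93!=26
i=4: 84!=26
i=5: 95!=26
i=6: 72!=26
i=7: 69!=26
i=8: 26==26 found!

Found at 8, 9 comps


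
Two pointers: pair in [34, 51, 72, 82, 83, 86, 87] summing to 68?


lo=0(34)+hi=6(87)=121
lo=0(34)+hi=5(86)=120
lo=0(34)+hi=4(83)=117
lo=0(34)+hi=3(82)=116
lo=0(34)+hi=2(72)=106
lo=0(34)+hi=1(51)=85

No pair found


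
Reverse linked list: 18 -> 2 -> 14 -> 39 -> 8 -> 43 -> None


Step 1: curr=18, set curr.next=prev(None) | reversed so far: 18
Step 2: curr=2, set curr.next=prev(18) | reversed so far: 2 -> 18
Step 3: curr=14, set curr.next=prev(2) | reversed so far: 14 -> 2 -> 18
Step 4: curr=39, set curr.next=prev(14) | reversed so far: 39 -> 14 -> 2 -> 18
Step 5: curr=8, set curr.next=prev(39) | reversed so far: 8 -> 39 -> 14 -> 2 -> 18
Step 6: curr=43, set curr.next=prev(8) | reversed so far: 43 -> 8 -> 39 -> 14 -> 2 -> 18

43 -> 8 -> 39 -> 14 -> 2 -> 18 -> None


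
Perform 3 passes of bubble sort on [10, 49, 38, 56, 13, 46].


Initial: [10, 49, 38, 56, 13, 46]
Pass 1: [10, 38, 49, 13, 46, 56] (3 swaps)
Pass 2: [10, 38, 13, 46, 49, 56] (2 swaps)
Pass 3: [10, 13, 38, 46, 49, 56] (1 swaps)

After 3 passes: [10, 13, 38, 46, 49, 56]


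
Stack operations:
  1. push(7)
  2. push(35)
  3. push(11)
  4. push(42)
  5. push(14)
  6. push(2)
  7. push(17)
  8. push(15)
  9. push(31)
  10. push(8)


push(7) -> [7]
push(35) -> [7, 35]
push(11) -> [7, 35, 11]
push(42) -> [7, 35, 11, 42]
push(14) -> [7, 35, 11, 42, 14]
push(2) -> [7, 35, 11, 42, 14, 2]
push(17) -> [7, 35, 11, 42, 14, 2, 17]
push(15) -> [7, 35, 11, 42, 14, 2, 17, 15]
push(31) -> [7, 35, 11, 42, 14, 2, 17, 15, 31]
push(8) -> [7, 35, 11, 42, 14, 2, 17, 15, 31, 8]

Final stack: [7, 35, 11, 42, 14, 2, 17, 15, 31, 8]


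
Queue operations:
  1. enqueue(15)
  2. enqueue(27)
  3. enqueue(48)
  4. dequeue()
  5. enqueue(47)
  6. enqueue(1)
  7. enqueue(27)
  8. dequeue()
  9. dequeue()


enqueue(15) -> [15]
enqueue(27) -> [15, 27]
enqueue(48) -> [15, 27, 48]
dequeue()->15, [27, 48]
enqueue(47) -> [27, 48, 47]
enqueue(1) -> [27, 48, 47, 1]
enqueue(27) -> [27, 48, 47, 1, 27]
dequeue()->27, [48, 47, 1, 27]
dequeue()->48, [47, 1, 27]

Final queue: [47, 1, 27]


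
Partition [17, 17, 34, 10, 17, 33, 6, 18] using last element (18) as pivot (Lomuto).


Pivot: 18
  17 <= 18: advance i (no swap)
  17 <= 18: advance i (no swap)
  10 <= 18: swap -> [17, 17, 10, 34, 17, 33, 6, 18]
  17 <= 18: swap -> [17, 17, 10, 17, 34, 33, 6, 18]
  6 <= 18: swap -> [17, 17, 10, 17, 6, 33, 34, 18]
Place pivot at 5: [17, 17, 10, 17, 6, 18, 34, 33]

Partitioned: [17, 17, 10, 17, 6, 18, 34, 33]


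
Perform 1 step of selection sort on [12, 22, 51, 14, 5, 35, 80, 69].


Initial: [12, 22, 51, 14, 5, 35, 80, 69]
Step 1: min=5 at 4
  Swap: [5, 22, 51, 14, 12, 35, 80, 69]

After 1 step: [5, 22, 51, 14, 12, 35, 80, 69]


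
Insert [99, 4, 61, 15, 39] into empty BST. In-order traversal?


Insert 99: root
Insert 4: L from 99
Insert 61: L from 99 -> R from 4
Insert 15: L from 99 -> R from 4 -> L from 61
Insert 39: L from 99 -> R from 4 -> L from 61 -> R from 15

In-order: [4, 15, 39, 61, 99]


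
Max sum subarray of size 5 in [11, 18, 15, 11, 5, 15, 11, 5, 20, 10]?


[0:5]: 60
[1:6]: 64
[2:7]: 57
[3:8]: 47
[4:9]: 56
[5:10]: 61

Max: 64 at [1:6]


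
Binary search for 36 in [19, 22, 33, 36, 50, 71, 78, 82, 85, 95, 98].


Step 1: lo=0, hi=10, mid=5, val=71
Step 2: lo=0, hi=4, mid=2, val=33
Step 3: lo=3, hi=4, mid=3, val=36

Found at index 3


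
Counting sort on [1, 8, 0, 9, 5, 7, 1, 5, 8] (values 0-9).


Input: [1, 8, 0, 9, 5, 7, 1, 5, 8]
Counts: [1, 2, 0, 0, 0, 2, 0, 1, 2, 1]

Sorted: [0, 1, 1, 5, 5, 7, 8, 8, 9]


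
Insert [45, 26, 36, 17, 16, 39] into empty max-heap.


Insert 45: [45]
Insert 26: [45, 26]
Insert 36: [45, 26, 36]
Insert 17: [45, 26, 36, 17]
Insert 16: [45, 26, 36, 17, 16]
Insert 39: [45, 26, 39, 17, 16, 36]

Final heap: [45, 26, 39, 17, 16, 36]


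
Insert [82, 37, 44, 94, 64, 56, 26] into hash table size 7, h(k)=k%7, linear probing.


Insert 82: h=5 -> slot 5
Insert 37: h=2 -> slot 2
Insert 44: h=2, 1 probes -> slot 3
Insert 94: h=3, 1 probes -> slot 4
Insert 64: h=1 -> slot 1
Insert 56: h=0 -> slot 0
Insert 26: h=5, 1 probes -> slot 6

Table: [56, 64, 37, 44, 94, 82, 26]


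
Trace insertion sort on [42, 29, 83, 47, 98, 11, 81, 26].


Initial: [42, 29, 83, 47, 98, 11, 81, 26]
Insert 29: [29, 42, 83, 47, 98, 11, 81, 26]
Insert 83: [29, 42, 83, 47, 98, 11, 81, 26]
Insert 47: [29, 42, 47, 83, 98, 11, 81, 26]
Insert 98: [29, 42, 47, 83, 98, 11, 81, 26]
Insert 11: [11, 29, 42, 47, 83, 98, 81, 26]
Insert 81: [11, 29, 42, 47, 81, 83, 98, 26]
Insert 26: [11, 26, 29, 42, 47, 81, 83, 98]

Sorted: [11, 26, 29, 42, 47, 81, 83, 98]


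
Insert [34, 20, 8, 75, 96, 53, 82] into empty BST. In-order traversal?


Insert 34: root
Insert 20: L from 34
Insert 8: L from 34 -> L from 20
Insert 75: R from 34
Insert 96: R from 34 -> R from 75
Insert 53: R from 34 -> L from 75
Insert 82: R from 34 -> R from 75 -> L from 96

In-order: [8, 20, 34, 53, 75, 82, 96]


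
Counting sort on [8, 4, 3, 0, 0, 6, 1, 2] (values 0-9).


Input: [8, 4, 3, 0, 0, 6, 1, 2]
Counts: [2, 1, 1, 1, 1, 0, 1, 0, 1, 0]

Sorted: [0, 0, 1, 2, 3, 4, 6, 8]


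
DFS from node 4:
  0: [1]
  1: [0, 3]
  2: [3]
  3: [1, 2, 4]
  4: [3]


Visit 4, push [3]
Visit 3, push [2, 1]
Visit 1, push [0]
Visit 0, push []
Visit 2, push []

DFS order: [4, 3, 1, 0, 2]


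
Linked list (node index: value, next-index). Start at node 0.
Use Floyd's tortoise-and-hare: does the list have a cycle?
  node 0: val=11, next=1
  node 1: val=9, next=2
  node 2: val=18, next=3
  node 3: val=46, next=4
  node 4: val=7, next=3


Floyd's tortoise (slow, +1) and hare (fast, +2):
  init: slow=0, fast=0
  step 1: slow=1, fast=2
  step 2: slow=2, fast=4
  step 3: slow=3, fast=4
  step 4: slow=4, fast=4
  slow == fast at node 4: cycle detected

Cycle: yes


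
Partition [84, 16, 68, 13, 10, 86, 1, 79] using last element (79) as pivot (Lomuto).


Pivot: 79
  16 <= 79: swap -> [16, 84, 68, 13, 10, 86, 1, 79]
  68 <= 79: swap -> [16, 68, 84, 13, 10, 86, 1, 79]
  13 <= 79: swap -> [16, 68, 13, 84, 10, 86, 1, 79]
  10 <= 79: swap -> [16, 68, 13, 10, 84, 86, 1, 79]
  1 <= 79: swap -> [16, 68, 13, 10, 1, 86, 84, 79]
Place pivot at 5: [16, 68, 13, 10, 1, 79, 84, 86]

Partitioned: [16, 68, 13, 10, 1, 79, 84, 86]


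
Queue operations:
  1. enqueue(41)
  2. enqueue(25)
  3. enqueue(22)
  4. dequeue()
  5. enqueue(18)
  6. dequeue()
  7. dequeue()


enqueue(41) -> [41]
enqueue(25) -> [41, 25]
enqueue(22) -> [41, 25, 22]
dequeue()->41, [25, 22]
enqueue(18) -> [25, 22, 18]
dequeue()->25, [22, 18]
dequeue()->22, [18]

Final queue: [18]


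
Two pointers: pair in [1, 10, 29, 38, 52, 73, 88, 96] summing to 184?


lo=0(1)+hi=7(96)=97
lo=1(10)+hi=7(96)=106
lo=2(29)+hi=7(96)=125
lo=3(38)+hi=7(96)=134
lo=4(52)+hi=7(96)=148
lo=5(73)+hi=7(96)=169
lo=6(88)+hi=7(96)=184

Yes: 88+96=184


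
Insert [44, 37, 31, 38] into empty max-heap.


Insert 44: [44]
Insert 37: [44, 37]
Insert 31: [44, 37, 31]
Insert 38: [44, 38, 31, 37]

Final heap: [44, 38, 31, 37]


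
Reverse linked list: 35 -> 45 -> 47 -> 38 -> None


Step 1: curr=35, set curr.next=prev(None) | reversed so far: 35
Step 2: curr=45, set curr.next=prev(35) | reversed so far: 45 -> 35
Step 3: curr=47, set curr.next=prev(45) | reversed so far: 47 -> 45 -> 35
Step 4: curr=38, set curr.next=prev(47) | reversed so far: 38 -> 47 -> 45 -> 35

38 -> 47 -> 45 -> 35 -> None


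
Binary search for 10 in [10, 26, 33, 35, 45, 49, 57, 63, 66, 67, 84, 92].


Step 1: lo=0, hi=11, mid=5, val=49
Step 2: lo=0, hi=4, mid=2, val=33
Step 3: lo=0, hi=1, mid=0, val=10

Found at index 0


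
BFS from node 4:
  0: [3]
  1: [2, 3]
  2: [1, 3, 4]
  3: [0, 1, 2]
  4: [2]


Visit 4, enqueue [2]
Visit 2, enqueue [1, 3]
Visit 1, enqueue []
Visit 3, enqueue [0]
Visit 0, enqueue []

BFS order: [4, 2, 1, 3, 0]


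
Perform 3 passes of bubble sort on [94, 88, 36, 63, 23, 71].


Initial: [94, 88, 36, 63, 23, 71]
Pass 1: [88, 36, 63, 23, 71, 94] (5 swaps)
Pass 2: [36, 63, 23, 71, 88, 94] (4 swaps)
Pass 3: [36, 23, 63, 71, 88, 94] (1 swaps)

After 3 passes: [36, 23, 63, 71, 88, 94]


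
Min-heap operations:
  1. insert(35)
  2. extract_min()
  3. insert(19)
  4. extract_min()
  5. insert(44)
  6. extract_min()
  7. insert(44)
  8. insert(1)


insert(35) -> [35]
extract_min()->35, []
insert(19) -> [19]
extract_min()->19, []
insert(44) -> [44]
extract_min()->44, []
insert(44) -> [44]
insert(1) -> [1, 44]

Final heap: [1, 44]


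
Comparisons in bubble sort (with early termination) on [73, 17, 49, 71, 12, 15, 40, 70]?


Algorithm: bubble sort (with early termination)
Input: [73, 17, 49, 71, 12, 15, 40, 70]
Sorted: [12, 15, 17, 40, 49, 70, 71, 73]

25


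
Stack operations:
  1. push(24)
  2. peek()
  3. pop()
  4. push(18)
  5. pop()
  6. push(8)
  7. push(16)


push(24) -> [24]
peek()->24
pop()->24, []
push(18) -> [18]
pop()->18, []
push(8) -> [8]
push(16) -> [8, 16]

Final stack: [8, 16]


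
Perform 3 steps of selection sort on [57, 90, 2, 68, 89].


Initial: [57, 90, 2, 68, 89]
Step 1: min=2 at 2
  Swap: [2, 90, 57, 68, 89]
Step 2: min=57 at 2
  Swap: [2, 57, 90, 68, 89]
Step 3: min=68 at 3
  Swap: [2, 57, 68, 90, 89]

After 3 steps: [2, 57, 68, 90, 89]


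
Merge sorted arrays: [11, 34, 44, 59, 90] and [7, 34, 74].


Take 7 from B
Take 11 from A
Take 34 from A
Take 34 from B
Take 44 from A
Take 59 from A
Take 74 from B

Merged: [7, 11, 34, 34, 44, 59, 74, 90]


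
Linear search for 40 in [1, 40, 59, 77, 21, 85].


i=0: 1!=40
i=1: 40==40 found!

Found at 1, 2 comps


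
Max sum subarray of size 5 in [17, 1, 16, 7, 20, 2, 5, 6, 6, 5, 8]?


[0:5]: 61
[1:6]: 46
[2:7]: 50
[3:8]: 40
[4:9]: 39
[5:10]: 24
[6:11]: 30

Max: 61 at [0:5]


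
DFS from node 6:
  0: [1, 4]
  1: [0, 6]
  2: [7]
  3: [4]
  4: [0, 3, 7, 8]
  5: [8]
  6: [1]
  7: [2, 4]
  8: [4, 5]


Visit 6, push [1]
Visit 1, push [0]
Visit 0, push [4]
Visit 4, push [8, 7, 3]
Visit 3, push []
Visit 7, push [2]
Visit 2, push []
Visit 8, push [5]
Visit 5, push []

DFS order: [6, 1, 0, 4, 3, 7, 2, 8, 5]


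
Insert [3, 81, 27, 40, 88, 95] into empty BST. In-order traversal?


Insert 3: root
Insert 81: R from 3
Insert 27: R from 3 -> L from 81
Insert 40: R from 3 -> L from 81 -> R from 27
Insert 88: R from 3 -> R from 81
Insert 95: R from 3 -> R from 81 -> R from 88

In-order: [3, 27, 40, 81, 88, 95]


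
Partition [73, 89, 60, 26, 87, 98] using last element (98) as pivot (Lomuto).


Pivot: 98
  73 <= 98: advance i (no swap)
  89 <= 98: advance i (no swap)
  60 <= 98: advance i (no swap)
  26 <= 98: advance i (no swap)
  87 <= 98: advance i (no swap)
Place pivot at 5: [73, 89, 60, 26, 87, 98]

Partitioned: [73, 89, 60, 26, 87, 98]


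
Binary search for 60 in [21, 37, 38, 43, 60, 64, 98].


Step 1: lo=0, hi=6, mid=3, val=43
Step 2: lo=4, hi=6, mid=5, val=64
Step 3: lo=4, hi=4, mid=4, val=60

Found at index 4


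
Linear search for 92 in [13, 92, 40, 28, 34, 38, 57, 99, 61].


i=0: 13!=92
i=1: 92==92 found!

Found at 1, 2 comps


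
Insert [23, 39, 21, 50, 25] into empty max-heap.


Insert 23: [23]
Insert 39: [39, 23]
Insert 21: [39, 23, 21]
Insert 50: [50, 39, 21, 23]
Insert 25: [50, 39, 21, 23, 25]

Final heap: [50, 39, 21, 23, 25]


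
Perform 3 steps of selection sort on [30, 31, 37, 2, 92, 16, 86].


Initial: [30, 31, 37, 2, 92, 16, 86]
Step 1: min=2 at 3
  Swap: [2, 31, 37, 30, 92, 16, 86]
Step 2: min=16 at 5
  Swap: [2, 16, 37, 30, 92, 31, 86]
Step 3: min=30 at 3
  Swap: [2, 16, 30, 37, 92, 31, 86]

After 3 steps: [2, 16, 30, 37, 92, 31, 86]


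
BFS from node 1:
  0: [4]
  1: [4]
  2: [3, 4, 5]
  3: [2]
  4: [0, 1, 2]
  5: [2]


Visit 1, enqueue [4]
Visit 4, enqueue [0, 2]
Visit 0, enqueue []
Visit 2, enqueue [3, 5]
Visit 3, enqueue []
Visit 5, enqueue []

BFS order: [1, 4, 0, 2, 3, 5]


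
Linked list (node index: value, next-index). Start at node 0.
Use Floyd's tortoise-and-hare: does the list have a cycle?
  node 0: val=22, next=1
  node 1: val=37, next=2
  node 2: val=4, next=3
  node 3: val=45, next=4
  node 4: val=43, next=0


Floyd's tortoise (slow, +1) and hare (fast, +2):
  init: slow=0, fast=0
  step 1: slow=1, fast=2
  step 2: slow=2, fast=4
  step 3: slow=3, fast=1
  step 4: slow=4, fast=3
  step 5: slow=0, fast=0
  slow == fast at node 0: cycle detected

Cycle: yes


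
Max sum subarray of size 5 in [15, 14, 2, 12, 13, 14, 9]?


[0:5]: 56
[1:6]: 55
[2:7]: 50

Max: 56 at [0:5]


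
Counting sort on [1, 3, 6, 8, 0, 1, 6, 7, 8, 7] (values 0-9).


Input: [1, 3, 6, 8, 0, 1, 6, 7, 8, 7]
Counts: [1, 2, 0, 1, 0, 0, 2, 2, 2, 0]

Sorted: [0, 1, 1, 3, 6, 6, 7, 7, 8, 8]


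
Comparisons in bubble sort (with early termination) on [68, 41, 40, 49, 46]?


Algorithm: bubble sort (with early termination)
Input: [68, 41, 40, 49, 46]
Sorted: [40, 41, 46, 49, 68]

9


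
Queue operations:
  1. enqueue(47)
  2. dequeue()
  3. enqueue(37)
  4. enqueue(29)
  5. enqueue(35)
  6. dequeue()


enqueue(47) -> [47]
dequeue()->47, []
enqueue(37) -> [37]
enqueue(29) -> [37, 29]
enqueue(35) -> [37, 29, 35]
dequeue()->37, [29, 35]

Final queue: [29, 35]


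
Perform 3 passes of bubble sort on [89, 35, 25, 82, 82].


Initial: [89, 35, 25, 82, 82]
Pass 1: [35, 25, 82, 82, 89] (4 swaps)
Pass 2: [25, 35, 82, 82, 89] (1 swaps)
Pass 3: [25, 35, 82, 82, 89] (0 swaps)

After 3 passes: [25, 35, 82, 82, 89]


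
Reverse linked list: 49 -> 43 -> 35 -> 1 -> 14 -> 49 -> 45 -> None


Step 1: curr=49, set curr.next=prev(None) | reversed so far: 49
Step 2: curr=43, set curr.next=prev(49) | reversed so far: 43 -> 49
Step 3: curr=35, set curr.next=prev(43) | reversed so far: 35 -> 43 -> 49
Step 4: curr=1, set curr.next=prev(35) | reversed so far: 1 -> 35 -> 43 -> 49
Step 5: curr=14, set curr.next=prev(1) | reversed so far: 14 -> 1 -> 35 -> 43 -> 49
Step 6: curr=49, set curr.next=prev(14) | reversed so far: 49 -> 14 -> 1 -> 35 -> 43 -> 49
Step 7: curr=45, set curr.next=prev(49) | reversed so far: 45 -> 49 -> 14 -> 1 -> 35 -> 43 -> 49

45 -> 49 -> 14 -> 1 -> 35 -> 43 -> 49 -> None


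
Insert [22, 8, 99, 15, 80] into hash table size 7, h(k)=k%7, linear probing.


Insert 22: h=1 -> slot 1
Insert 8: h=1, 1 probes -> slot 2
Insert 99: h=1, 2 probes -> slot 3
Insert 15: h=1, 3 probes -> slot 4
Insert 80: h=3, 2 probes -> slot 5

Table: [None, 22, 8, 99, 15, 80, None]


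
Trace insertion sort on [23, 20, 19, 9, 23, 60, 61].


Initial: [23, 20, 19, 9, 23, 60, 61]
Insert 20: [20, 23, 19, 9, 23, 60, 61]
Insert 19: [19, 20, 23, 9, 23, 60, 61]
Insert 9: [9, 19, 20, 23, 23, 60, 61]
Insert 23: [9, 19, 20, 23, 23, 60, 61]
Insert 60: [9, 19, 20, 23, 23, 60, 61]
Insert 61: [9, 19, 20, 23, 23, 60, 61]

Sorted: [9, 19, 20, 23, 23, 60, 61]


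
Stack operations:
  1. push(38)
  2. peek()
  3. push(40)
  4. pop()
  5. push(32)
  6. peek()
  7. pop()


push(38) -> [38]
peek()->38
push(40) -> [38, 40]
pop()->40, [38]
push(32) -> [38, 32]
peek()->32
pop()->32, [38]

Final stack: [38]


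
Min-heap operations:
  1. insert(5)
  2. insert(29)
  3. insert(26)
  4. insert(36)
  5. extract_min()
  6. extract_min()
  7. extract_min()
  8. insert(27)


insert(5) -> [5]
insert(29) -> [5, 29]
insert(26) -> [5, 29, 26]
insert(36) -> [5, 29, 26, 36]
extract_min()->5, [26, 29, 36]
extract_min()->26, [29, 36]
extract_min()->29, [36]
insert(27) -> [27, 36]

Final heap: [27, 36]


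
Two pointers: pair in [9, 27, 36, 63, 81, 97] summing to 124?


lo=0(9)+hi=5(97)=106
lo=1(27)+hi=5(97)=124

Yes: 27+97=124


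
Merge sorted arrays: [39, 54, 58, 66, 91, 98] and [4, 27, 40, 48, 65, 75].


Take 4 from B
Take 27 from B
Take 39 from A
Take 40 from B
Take 48 from B
Take 54 from A
Take 58 from A
Take 65 from B
Take 66 from A
Take 75 from B

Merged: [4, 27, 39, 40, 48, 54, 58, 65, 66, 75, 91, 98]


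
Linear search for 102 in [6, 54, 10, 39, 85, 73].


i=0: 6!=102
i=1: 54!=102
i=2: 10!=102
i=3: 39!=102
i=4: 85!=102
i=5: 73!=102

Not found, 6 comps


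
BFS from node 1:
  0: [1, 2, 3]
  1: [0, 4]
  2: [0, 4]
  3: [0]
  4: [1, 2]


Visit 1, enqueue [0, 4]
Visit 0, enqueue [2, 3]
Visit 4, enqueue []
Visit 2, enqueue []
Visit 3, enqueue []

BFS order: [1, 0, 4, 2, 3]


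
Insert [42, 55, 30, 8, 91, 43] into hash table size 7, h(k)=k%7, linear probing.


Insert 42: h=0 -> slot 0
Insert 55: h=6 -> slot 6
Insert 30: h=2 -> slot 2
Insert 8: h=1 -> slot 1
Insert 91: h=0, 3 probes -> slot 3
Insert 43: h=1, 3 probes -> slot 4

Table: [42, 8, 30, 91, 43, None, 55]


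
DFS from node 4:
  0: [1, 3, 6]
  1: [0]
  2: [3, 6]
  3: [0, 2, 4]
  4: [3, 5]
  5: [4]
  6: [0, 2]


Visit 4, push [5, 3]
Visit 3, push [2, 0]
Visit 0, push [6, 1]
Visit 1, push []
Visit 6, push [2]
Visit 2, push []
Visit 5, push []

DFS order: [4, 3, 0, 1, 6, 2, 5]


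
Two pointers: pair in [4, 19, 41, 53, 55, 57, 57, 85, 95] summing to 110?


lo=0(4)+hi=8(95)=99
lo=1(19)+hi=8(95)=114
lo=1(19)+hi=7(85)=104
lo=2(41)+hi=7(85)=126
lo=2(41)+hi=6(57)=98
lo=3(53)+hi=6(57)=110

Yes: 53+57=110


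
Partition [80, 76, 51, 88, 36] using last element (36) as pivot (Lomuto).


Pivot: 36
Place pivot at 0: [36, 76, 51, 88, 80]

Partitioned: [36, 76, 51, 88, 80]


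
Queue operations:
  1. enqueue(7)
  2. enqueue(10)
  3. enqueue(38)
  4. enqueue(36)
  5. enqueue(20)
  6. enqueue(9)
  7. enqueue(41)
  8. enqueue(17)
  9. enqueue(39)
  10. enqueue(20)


enqueue(7) -> [7]
enqueue(10) -> [7, 10]
enqueue(38) -> [7, 10, 38]
enqueue(36) -> [7, 10, 38, 36]
enqueue(20) -> [7, 10, 38, 36, 20]
enqueue(9) -> [7, 10, 38, 36, 20, 9]
enqueue(41) -> [7, 10, 38, 36, 20, 9, 41]
enqueue(17) -> [7, 10, 38, 36, 20, 9, 41, 17]
enqueue(39) -> [7, 10, 38, 36, 20, 9, 41, 17, 39]
enqueue(20) -> [7, 10, 38, 36, 20, 9, 41, 17, 39, 20]

Final queue: [7, 10, 38, 36, 20, 9, 41, 17, 39, 20]


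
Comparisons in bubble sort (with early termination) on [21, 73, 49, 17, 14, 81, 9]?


Algorithm: bubble sort (with early termination)
Input: [21, 73, 49, 17, 14, 81, 9]
Sorted: [9, 14, 17, 21, 49, 73, 81]

21


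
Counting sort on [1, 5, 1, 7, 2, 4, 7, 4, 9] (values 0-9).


Input: [1, 5, 1, 7, 2, 4, 7, 4, 9]
Counts: [0, 2, 1, 0, 2, 1, 0, 2, 0, 1]

Sorted: [1, 1, 2, 4, 4, 5, 7, 7, 9]


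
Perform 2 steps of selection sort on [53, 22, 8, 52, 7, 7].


Initial: [53, 22, 8, 52, 7, 7]
Step 1: min=7 at 4
  Swap: [7, 22, 8, 52, 53, 7]
Step 2: min=7 at 5
  Swap: [7, 7, 8, 52, 53, 22]

After 2 steps: [7, 7, 8, 52, 53, 22]


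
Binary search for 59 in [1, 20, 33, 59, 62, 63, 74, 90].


Step 1: lo=0, hi=7, mid=3, val=59

Found at index 3


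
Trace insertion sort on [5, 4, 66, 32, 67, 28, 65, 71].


Initial: [5, 4, 66, 32, 67, 28, 65, 71]
Insert 4: [4, 5, 66, 32, 67, 28, 65, 71]
Insert 66: [4, 5, 66, 32, 67, 28, 65, 71]
Insert 32: [4, 5, 32, 66, 67, 28, 65, 71]
Insert 67: [4, 5, 32, 66, 67, 28, 65, 71]
Insert 28: [4, 5, 28, 32, 66, 67, 65, 71]
Insert 65: [4, 5, 28, 32, 65, 66, 67, 71]
Insert 71: [4, 5, 28, 32, 65, 66, 67, 71]

Sorted: [4, 5, 28, 32, 65, 66, 67, 71]


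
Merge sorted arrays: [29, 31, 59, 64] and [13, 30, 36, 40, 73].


Take 13 from B
Take 29 from A
Take 30 from B
Take 31 from A
Take 36 from B
Take 40 from B
Take 59 from A
Take 64 from A

Merged: [13, 29, 30, 31, 36, 40, 59, 64, 73]


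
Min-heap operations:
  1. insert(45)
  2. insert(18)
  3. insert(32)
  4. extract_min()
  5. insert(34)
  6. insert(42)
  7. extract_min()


insert(45) -> [45]
insert(18) -> [18, 45]
insert(32) -> [18, 45, 32]
extract_min()->18, [32, 45]
insert(34) -> [32, 45, 34]
insert(42) -> [32, 42, 34, 45]
extract_min()->32, [34, 42, 45]

Final heap: [34, 42, 45]


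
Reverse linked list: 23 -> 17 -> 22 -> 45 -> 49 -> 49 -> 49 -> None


Step 1: curr=23, set curr.next=prev(None) | reversed so far: 23
Step 2: curr=17, set curr.next=prev(23) | reversed so far: 17 -> 23
Step 3: curr=22, set curr.next=prev(17) | reversed so far: 22 -> 17 -> 23
Step 4: curr=45, set curr.next=prev(22) | reversed so far: 45 -> 22 -> 17 -> 23
Step 5: curr=49, set curr.next=prev(45) | reversed so far: 49 -> 45 -> 22 -> 17 -> 23
Step 6: curr=49, set curr.next=prev(49) | reversed so far: 49 -> 49 -> 45 -> 22 -> 17 -> 23
Step 7: curr=49, set curr.next=prev(49) | reversed so far: 49 -> 49 -> 49 -> 45 -> 22 -> 17 -> 23

49 -> 49 -> 49 -> 45 -> 22 -> 17 -> 23 -> None


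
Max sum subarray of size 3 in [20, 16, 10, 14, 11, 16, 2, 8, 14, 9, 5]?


[0:3]: 46
[1:4]: 40
[2:5]: 35
[3:6]: 41
[4:7]: 29
[5:8]: 26
[6:9]: 24
[7:10]: 31
[8:11]: 28

Max: 46 at [0:3]


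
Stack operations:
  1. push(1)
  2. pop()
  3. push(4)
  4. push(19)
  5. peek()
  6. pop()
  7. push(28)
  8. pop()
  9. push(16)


push(1) -> [1]
pop()->1, []
push(4) -> [4]
push(19) -> [4, 19]
peek()->19
pop()->19, [4]
push(28) -> [4, 28]
pop()->28, [4]
push(16) -> [4, 16]

Final stack: [4, 16]


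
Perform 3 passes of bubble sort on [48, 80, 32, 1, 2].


Initial: [48, 80, 32, 1, 2]
Pass 1: [48, 32, 1, 2, 80] (3 swaps)
Pass 2: [32, 1, 2, 48, 80] (3 swaps)
Pass 3: [1, 2, 32, 48, 80] (2 swaps)

After 3 passes: [1, 2, 32, 48, 80]


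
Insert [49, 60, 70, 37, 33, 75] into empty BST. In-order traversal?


Insert 49: root
Insert 60: R from 49
Insert 70: R from 49 -> R from 60
Insert 37: L from 49
Insert 33: L from 49 -> L from 37
Insert 75: R from 49 -> R from 60 -> R from 70

In-order: [33, 37, 49, 60, 70, 75]


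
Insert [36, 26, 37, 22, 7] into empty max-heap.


Insert 36: [36]
Insert 26: [36, 26]
Insert 37: [37, 26, 36]
Insert 22: [37, 26, 36, 22]
Insert 7: [37, 26, 36, 22, 7]

Final heap: [37, 26, 36, 22, 7]


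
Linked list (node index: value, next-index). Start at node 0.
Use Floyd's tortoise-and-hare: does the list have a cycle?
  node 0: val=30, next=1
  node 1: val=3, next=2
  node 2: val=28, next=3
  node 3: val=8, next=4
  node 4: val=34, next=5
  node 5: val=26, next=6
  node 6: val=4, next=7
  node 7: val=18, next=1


Floyd's tortoise (slow, +1) and hare (fast, +2):
  init: slow=0, fast=0
  step 1: slow=1, fast=2
  step 2: slow=2, fast=4
  step 3: slow=3, fast=6
  step 4: slow=4, fast=1
  step 5: slow=5, fast=3
  step 6: slow=6, fast=5
  step 7: slow=7, fast=7
  slow == fast at node 7: cycle detected

Cycle: yes


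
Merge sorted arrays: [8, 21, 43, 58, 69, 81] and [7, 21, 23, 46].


Take 7 from B
Take 8 from A
Take 21 from A
Take 21 from B
Take 23 from B
Take 43 from A
Take 46 from B

Merged: [7, 8, 21, 21, 23, 43, 46, 58, 69, 81]


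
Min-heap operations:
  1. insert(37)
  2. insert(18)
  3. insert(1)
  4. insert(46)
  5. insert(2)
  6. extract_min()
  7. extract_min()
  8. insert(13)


insert(37) -> [37]
insert(18) -> [18, 37]
insert(1) -> [1, 37, 18]
insert(46) -> [1, 37, 18, 46]
insert(2) -> [1, 2, 18, 46, 37]
extract_min()->1, [2, 37, 18, 46]
extract_min()->2, [18, 37, 46]
insert(13) -> [13, 18, 46, 37]

Final heap: [13, 18, 46, 37]
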